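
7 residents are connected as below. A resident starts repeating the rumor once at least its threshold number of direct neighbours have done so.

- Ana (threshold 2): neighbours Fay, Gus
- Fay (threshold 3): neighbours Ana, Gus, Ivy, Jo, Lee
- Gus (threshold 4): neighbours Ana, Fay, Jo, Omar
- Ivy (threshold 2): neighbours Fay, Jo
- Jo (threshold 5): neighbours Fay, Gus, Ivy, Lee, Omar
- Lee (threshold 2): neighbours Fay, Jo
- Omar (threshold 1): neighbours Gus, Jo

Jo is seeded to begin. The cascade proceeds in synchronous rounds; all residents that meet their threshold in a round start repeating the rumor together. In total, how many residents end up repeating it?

Round 1 — Jo starts repeating the rumor (initial).
Round 2 — checking thresholds:
  Fay: 1 of 5 neighbours < 3, not yet.
  Gus: 1 of 4 neighbours < 4, not yet.
  Ivy: 1 of 2 neighbours < 2, not yet.
  Lee: 1 of 2 neighbours < 2, not yet.
  Omar: 1 of 2 neighbours ≥ 1, starts repeating the rumor.
Round 3 — no new spreads; cascade stops.

2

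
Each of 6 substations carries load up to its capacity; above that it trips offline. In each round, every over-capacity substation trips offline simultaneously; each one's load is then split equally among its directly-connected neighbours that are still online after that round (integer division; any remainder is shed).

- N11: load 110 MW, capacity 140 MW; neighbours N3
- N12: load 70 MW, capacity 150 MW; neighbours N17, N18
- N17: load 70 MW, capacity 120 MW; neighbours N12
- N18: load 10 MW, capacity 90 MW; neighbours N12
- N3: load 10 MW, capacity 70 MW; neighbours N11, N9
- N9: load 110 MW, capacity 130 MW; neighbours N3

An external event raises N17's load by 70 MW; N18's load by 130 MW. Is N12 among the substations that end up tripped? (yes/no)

Round 1 — N17 at 140 > 120; N18 at 140 > 90. N17, N18 trip offline.
  N17 sheds 140 MW to N12: 140 each.
    N12: 70+140 = 210 > 150
  N18 sheds 140 MW to N12: 140 each.
    N12: 210+140 = 350 > 150
Round 2 — N12 trips offline.
  N12 sheds 350 MW: no online neighbours, lost.
No further trips.

yes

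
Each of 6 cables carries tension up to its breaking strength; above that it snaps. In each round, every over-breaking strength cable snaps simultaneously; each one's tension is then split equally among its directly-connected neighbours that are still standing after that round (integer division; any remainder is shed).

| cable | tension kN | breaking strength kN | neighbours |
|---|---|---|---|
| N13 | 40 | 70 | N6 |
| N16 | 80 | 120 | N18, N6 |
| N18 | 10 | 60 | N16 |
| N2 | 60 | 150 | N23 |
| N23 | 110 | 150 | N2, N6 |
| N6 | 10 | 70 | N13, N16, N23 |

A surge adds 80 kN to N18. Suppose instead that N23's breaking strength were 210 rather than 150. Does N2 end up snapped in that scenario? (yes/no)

With N23's breaking strength at 210:
Round 1 — N18 at 90 > 60. N18 snaps.
  N18 sheds 90 kN to N16: 90 each.
    N16: 80+90 = 170 > 120
Round 2 — N16 snaps.
  N16 sheds 170 kN to N6: 170 each.
    N6: 10+170 = 180 > 70
Round 3 — N6 snaps.
  N6 sheds 180 kN to N13, N23: 90 each.
    N13: 40+90 = 130 > 70
    N23: 110+90 = 200 ≤ 210
Round 4 — N13 snaps.
  N13 sheds 130 kN: no online neighbours, lost.
No further breaks.

no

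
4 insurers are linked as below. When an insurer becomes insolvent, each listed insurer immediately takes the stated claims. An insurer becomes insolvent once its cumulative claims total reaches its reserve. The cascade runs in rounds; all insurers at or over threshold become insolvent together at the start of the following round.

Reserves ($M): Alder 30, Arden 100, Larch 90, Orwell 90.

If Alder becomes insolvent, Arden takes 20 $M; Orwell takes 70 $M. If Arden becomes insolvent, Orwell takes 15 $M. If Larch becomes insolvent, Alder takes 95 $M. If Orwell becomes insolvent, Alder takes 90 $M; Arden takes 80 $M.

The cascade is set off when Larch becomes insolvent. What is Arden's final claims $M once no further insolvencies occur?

20

Round 1 — Larch becomes insolvent (initial).
  Alder: +95 → 95 ≥ 30
Round 2 — Alder becomes insolvent.
  Arden: +20 → 20 < 100
  Orwell: +70 → 70 < 90
No further insolvencies.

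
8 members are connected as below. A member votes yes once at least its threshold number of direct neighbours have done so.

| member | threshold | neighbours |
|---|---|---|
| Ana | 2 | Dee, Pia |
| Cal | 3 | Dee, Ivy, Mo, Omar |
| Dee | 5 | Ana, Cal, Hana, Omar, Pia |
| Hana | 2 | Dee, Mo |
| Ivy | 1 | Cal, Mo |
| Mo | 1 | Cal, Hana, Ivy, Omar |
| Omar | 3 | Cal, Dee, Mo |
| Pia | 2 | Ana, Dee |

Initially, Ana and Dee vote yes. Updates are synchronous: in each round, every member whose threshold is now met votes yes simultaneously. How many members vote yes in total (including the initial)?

3

Round 1 — Ana, Dee vote yes (initial).
Round 2 — checking thresholds:
  Cal: 1 of 4 neighbours < 3, below threshold.
  Hana: 1 of 2 neighbours < 2, below threshold.
  Omar: 1 of 3 neighbours < 3, below threshold.
  Pia: 2 of 2 neighbours ≥ 2, votes yes.
Round 3 — no new yes votes; cascade stops.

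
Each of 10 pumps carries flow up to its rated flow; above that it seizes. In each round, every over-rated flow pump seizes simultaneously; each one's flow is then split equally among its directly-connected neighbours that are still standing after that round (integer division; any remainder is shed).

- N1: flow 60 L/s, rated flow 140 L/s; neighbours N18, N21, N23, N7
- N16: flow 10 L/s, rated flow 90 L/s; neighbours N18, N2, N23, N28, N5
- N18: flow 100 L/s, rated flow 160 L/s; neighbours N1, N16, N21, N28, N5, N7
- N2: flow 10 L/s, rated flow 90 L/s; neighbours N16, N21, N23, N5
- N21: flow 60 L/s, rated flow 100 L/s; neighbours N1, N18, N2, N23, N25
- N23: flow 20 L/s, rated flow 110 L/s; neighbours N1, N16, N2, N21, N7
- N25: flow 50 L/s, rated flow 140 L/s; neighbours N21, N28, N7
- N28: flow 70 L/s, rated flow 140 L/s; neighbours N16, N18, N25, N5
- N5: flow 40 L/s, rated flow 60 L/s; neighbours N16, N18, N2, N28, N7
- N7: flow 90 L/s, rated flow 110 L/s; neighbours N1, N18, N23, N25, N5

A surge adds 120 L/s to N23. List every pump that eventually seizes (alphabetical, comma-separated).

N23, N5, N7

Round 1 — N23 at 140 > 110. N23 seizes.
  N23 sheds 140 L/s to N1, N16, N2, N21, N7: 28 each.
    N1: 60+28 = 88 ≤ 140
    N16: 10+28 = 38 ≤ 90
    N2: 10+28 = 38 ≤ 90
    N21: 60+28 = 88 ≤ 100
    N7: 90+28 = 118 > 110
Round 2 — N7 seizes.
  N7 sheds 118 L/s to N1, N18, N25, N5: 29 each (2 lost).
    N1: 88+29 = 117 ≤ 140
    N18: 100+29 = 129 ≤ 160
    N25: 50+29 = 79 ≤ 140
    N5: 40+29 = 69 > 60
Round 3 — N5 seizes.
  N5 sheds 69 L/s to N16, N18, N2, N28: 17 each (1 lost).
    N16: 38+17 = 55 ≤ 90
    N18: 129+17 = 146 ≤ 160
    N2: 38+17 = 55 ≤ 90
    N28: 70+17 = 87 ≤ 140
No further seizures.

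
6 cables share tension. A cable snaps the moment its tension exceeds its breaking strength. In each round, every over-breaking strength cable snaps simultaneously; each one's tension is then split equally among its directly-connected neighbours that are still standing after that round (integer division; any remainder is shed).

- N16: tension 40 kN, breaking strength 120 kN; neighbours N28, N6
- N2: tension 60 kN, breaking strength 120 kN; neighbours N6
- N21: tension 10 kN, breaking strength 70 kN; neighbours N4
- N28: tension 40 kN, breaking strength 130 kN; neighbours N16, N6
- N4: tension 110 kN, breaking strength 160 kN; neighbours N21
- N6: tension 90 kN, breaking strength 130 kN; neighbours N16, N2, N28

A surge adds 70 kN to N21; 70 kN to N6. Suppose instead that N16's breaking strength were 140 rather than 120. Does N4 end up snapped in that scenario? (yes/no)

yes

With N16's breaking strength at 140:
Round 1 — N21 at 80 > 70; N6 at 160 > 130. N21, N6 snap.
  N21 sheds 80 kN to N4: 80 each.
    N4: 110+80 = 190 > 160
  N6 sheds 160 kN to N16, N2, N28: 53 each (1 lost).
    N16: 40+53 = 93 ≤ 140
    N2: 60+53 = 113 ≤ 120
    N28: 40+53 = 93 ≤ 130
Round 2 — N4 snaps.
  N4 sheds 190 kN: no online neighbours, lost.
No further breaks.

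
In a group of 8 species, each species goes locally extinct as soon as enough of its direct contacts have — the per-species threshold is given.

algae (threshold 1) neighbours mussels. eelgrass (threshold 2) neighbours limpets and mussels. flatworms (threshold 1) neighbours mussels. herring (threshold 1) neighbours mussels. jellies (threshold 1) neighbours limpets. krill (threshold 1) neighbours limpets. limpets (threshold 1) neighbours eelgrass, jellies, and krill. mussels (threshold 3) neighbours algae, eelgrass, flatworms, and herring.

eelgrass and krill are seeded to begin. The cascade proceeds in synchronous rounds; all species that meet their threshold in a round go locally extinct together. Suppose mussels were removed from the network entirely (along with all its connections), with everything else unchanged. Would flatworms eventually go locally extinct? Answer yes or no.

no

With mussels removed:
Round 1 — eelgrass, krill go locally extinct (initial).
Round 2 — checking thresholds:
  limpets: 2 of 3 neighbours ≥ 1, goes locally extinct.
Round 3 — checking thresholds:
  jellies: 1 of 1 neighbours ≥ 1, goes locally extinct.
Round 4 — no new extinctions; cascade stops.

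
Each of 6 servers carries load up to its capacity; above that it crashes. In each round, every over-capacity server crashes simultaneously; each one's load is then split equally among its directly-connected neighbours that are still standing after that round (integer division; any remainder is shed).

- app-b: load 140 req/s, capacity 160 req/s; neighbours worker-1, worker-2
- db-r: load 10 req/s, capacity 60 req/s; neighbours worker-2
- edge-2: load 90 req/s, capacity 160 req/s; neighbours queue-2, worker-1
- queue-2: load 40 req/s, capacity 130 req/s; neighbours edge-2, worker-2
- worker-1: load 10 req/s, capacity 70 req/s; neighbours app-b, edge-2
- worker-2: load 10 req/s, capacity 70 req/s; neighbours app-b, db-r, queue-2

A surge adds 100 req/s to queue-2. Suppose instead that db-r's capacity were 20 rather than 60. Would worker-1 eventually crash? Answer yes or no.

yes

With db-r's capacity at 20:
Round 1 — queue-2 at 140 > 130. queue-2 crashes.
  queue-2 sheds 140 req/s to edge-2, worker-2: 70 each.
    edge-2: 90+70 = 160 ≤ 160
    worker-2: 10+70 = 80 > 70
Round 2 — worker-2 crashes.
  worker-2 sheds 80 req/s to app-b, db-r: 40 each.
    app-b: 140+40 = 180 > 160
    db-r: 10+40 = 50 > 20
Round 3 — app-b, db-r crash.
  app-b sheds 180 req/s to worker-1: 180 each.
    worker-1: 10+180 = 190 > 70
  db-r sheds 50 req/s: no online neighbours, lost.
Round 4 — worker-1 crashes.
  worker-1 sheds 190 req/s to edge-2: 190 each.
    edge-2: 160+190 = 350 > 160
Round 5 — edge-2 crashes.
  edge-2 sheds 350 req/s: no online neighbours, lost.
No further crashes.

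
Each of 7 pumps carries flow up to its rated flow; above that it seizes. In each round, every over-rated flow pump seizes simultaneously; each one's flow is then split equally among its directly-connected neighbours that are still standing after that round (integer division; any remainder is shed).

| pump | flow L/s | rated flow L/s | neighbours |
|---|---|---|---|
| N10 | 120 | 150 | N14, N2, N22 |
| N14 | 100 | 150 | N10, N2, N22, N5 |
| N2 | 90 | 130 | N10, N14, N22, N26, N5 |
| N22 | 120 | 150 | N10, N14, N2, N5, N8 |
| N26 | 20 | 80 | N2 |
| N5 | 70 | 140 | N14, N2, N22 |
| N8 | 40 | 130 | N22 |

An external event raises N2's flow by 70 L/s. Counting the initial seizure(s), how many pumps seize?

5

Round 1 — N2 at 160 > 130. N2 seizes.
  N2 sheds 160 L/s to N10, N14, N22, N26, N5: 32 each.
    N10: 120+32 = 152 > 150
    N14: 100+32 = 132 ≤ 150
    N22: 120+32 = 152 > 150
    N26: 20+32 = 52 ≤ 80
    N5: 70+32 = 102 ≤ 140
Round 2 — N10, N22 seize.
  N10 sheds 152 L/s to N14: 152 each.
    N14: 132+152 = 284 > 150
  N22 sheds 152 L/s to N14, N5, N8: 50 each (2 lost).
    N14: 284+50 = 334 > 150
    N5: 102+50 = 152 > 140
    N8: 40+50 = 90 ≤ 130
Round 3 — N14, N5 seize.
  N14 sheds 334 L/s: no online neighbours, lost.
  N5 sheds 152 L/s: no online neighbours, lost.
No further seizures.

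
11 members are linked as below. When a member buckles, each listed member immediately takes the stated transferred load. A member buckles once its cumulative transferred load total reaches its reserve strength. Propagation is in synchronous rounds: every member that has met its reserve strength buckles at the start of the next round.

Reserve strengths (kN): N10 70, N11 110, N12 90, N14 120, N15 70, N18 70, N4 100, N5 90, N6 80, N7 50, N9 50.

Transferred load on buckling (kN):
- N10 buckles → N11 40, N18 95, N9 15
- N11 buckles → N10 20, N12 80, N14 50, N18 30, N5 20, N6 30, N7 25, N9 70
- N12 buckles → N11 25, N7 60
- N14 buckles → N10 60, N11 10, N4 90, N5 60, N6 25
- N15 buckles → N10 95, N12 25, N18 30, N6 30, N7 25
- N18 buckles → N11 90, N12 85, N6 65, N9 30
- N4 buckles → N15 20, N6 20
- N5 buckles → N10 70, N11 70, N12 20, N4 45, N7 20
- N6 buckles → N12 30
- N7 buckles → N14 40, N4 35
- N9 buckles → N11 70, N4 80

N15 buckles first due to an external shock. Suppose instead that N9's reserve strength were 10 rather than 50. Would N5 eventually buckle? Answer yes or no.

With N9's reserve strength at 10:
Round 1 — N15 buckles (initial).
  N10: +95 → 95 ≥ 70
  N12: +25 → 25 < 90
  N18: +30 → 30 < 70
  N6: +30 → 30 < 80
  N7: +25 → 25 < 50
Round 2 — N10 buckles.
  N11: +40 → 40 < 110
  N18: +95 → 125 ≥ 70
  N9: +15 → 15 ≥ 10
Round 3 — N18, N9 buckle.
  N11: +90+70 → 200 ≥ 110
  N12: +85 → 110 ≥ 90
  N4: +80 → 80 < 100
  N6: +65 → 95 ≥ 80
Round 4 — N11, N12, N6 buckle.
  N14: +50 → 50 < 120
  N5: +20 → 20 < 90
  N7: +25+60 → 110 ≥ 50
Round 5 — N7 buckles.
  N14: +40 → 90 < 120
  N4: +35 → 115 ≥ 100
Round 6 — N4 buckles.
No further bucklings.

no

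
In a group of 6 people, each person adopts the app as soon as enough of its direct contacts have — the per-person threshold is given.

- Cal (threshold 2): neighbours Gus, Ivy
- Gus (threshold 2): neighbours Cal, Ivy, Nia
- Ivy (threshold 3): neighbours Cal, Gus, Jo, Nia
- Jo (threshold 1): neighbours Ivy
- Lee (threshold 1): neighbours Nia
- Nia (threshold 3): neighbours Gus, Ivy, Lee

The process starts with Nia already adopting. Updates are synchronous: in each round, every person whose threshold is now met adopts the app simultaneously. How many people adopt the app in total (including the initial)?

2

Round 1 — Nia adopts the app (initial).
Round 2 — checking thresholds:
  Gus: 1 of 3 neighbours < 2, below threshold.
  Ivy: 1 of 4 neighbours < 3, below threshold.
  Lee: 1 of 1 neighbours ≥ 1, adopts the app.
Round 3 — no new adoptions; cascade stops.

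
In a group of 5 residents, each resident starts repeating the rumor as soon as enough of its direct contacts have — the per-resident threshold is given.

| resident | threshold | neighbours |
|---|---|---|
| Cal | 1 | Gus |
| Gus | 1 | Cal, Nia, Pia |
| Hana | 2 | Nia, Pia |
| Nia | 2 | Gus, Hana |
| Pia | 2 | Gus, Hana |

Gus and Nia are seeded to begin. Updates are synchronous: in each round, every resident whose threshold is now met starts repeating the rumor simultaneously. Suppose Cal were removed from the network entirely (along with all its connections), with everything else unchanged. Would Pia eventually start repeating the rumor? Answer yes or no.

no

With Cal removed:
Round 1 — Gus, Nia start repeating the rumor (initial).
Round 2 — no new spreads; cascade stops.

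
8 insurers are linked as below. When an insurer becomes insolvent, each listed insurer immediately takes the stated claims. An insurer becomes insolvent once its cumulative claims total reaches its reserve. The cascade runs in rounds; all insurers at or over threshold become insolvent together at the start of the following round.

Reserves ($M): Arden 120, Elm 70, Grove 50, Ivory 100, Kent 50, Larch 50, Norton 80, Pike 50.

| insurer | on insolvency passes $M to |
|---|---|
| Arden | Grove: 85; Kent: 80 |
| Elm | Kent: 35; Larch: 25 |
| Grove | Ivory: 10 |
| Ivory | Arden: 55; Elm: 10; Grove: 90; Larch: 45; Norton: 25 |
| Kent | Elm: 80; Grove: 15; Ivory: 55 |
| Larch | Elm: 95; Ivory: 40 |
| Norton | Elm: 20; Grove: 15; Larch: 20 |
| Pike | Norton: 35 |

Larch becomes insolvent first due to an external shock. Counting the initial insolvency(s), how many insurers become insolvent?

Round 1 — Larch becomes insolvent (initial).
  Elm: +95 → 95 ≥ 70
  Ivory: +40 → 40 < 100
Round 2 — Elm becomes insolvent.
  Kent: +35 → 35 < 50
No further insolvencies.

2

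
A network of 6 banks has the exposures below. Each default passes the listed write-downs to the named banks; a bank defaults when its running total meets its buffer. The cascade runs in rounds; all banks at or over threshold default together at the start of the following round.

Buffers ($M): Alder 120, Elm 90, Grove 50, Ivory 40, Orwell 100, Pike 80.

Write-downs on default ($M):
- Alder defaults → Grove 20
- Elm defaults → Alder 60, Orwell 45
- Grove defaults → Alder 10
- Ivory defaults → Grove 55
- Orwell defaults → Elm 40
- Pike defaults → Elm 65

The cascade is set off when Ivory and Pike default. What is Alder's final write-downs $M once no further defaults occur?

Round 1 — Ivory, Pike default (initial).
  Elm: +65 → 65 < 90
  Grove: +55 → 55 ≥ 50
Round 2 — Grove defaults.
  Alder: +10 → 10 < 120
No further defaults.

10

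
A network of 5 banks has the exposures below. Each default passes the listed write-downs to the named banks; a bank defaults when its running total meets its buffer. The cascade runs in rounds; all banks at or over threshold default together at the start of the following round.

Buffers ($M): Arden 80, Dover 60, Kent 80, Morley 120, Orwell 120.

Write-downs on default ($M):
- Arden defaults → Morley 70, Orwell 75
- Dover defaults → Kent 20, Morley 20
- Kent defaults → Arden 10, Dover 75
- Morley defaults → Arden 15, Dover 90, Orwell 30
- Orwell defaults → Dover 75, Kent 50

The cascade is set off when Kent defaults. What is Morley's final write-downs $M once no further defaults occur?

20

Round 1 — Kent defaults (initial).
  Arden: +10 → 10 < 80
  Dover: +75 → 75 ≥ 60
Round 2 — Dover defaults.
  Morley: +20 → 20 < 120
No further defaults.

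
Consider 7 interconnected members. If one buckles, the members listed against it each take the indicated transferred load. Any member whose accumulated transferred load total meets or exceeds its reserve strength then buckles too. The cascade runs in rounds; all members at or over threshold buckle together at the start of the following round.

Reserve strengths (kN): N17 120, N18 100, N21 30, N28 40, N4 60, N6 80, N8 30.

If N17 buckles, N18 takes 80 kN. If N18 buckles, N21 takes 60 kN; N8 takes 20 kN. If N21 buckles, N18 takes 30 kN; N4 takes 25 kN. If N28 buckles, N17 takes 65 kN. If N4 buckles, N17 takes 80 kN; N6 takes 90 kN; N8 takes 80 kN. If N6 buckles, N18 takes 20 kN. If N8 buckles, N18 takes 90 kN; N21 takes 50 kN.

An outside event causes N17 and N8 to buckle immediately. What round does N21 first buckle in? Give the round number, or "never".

Round 1 — N17, N8 buckle (initial).
  N18: +80+90 → 170 ≥ 100
  N21: +50 → 50 ≥ 30
Round 2 — N18, N21 buckle.
  N4: +25 → 25 < 60
No further bucklings.

2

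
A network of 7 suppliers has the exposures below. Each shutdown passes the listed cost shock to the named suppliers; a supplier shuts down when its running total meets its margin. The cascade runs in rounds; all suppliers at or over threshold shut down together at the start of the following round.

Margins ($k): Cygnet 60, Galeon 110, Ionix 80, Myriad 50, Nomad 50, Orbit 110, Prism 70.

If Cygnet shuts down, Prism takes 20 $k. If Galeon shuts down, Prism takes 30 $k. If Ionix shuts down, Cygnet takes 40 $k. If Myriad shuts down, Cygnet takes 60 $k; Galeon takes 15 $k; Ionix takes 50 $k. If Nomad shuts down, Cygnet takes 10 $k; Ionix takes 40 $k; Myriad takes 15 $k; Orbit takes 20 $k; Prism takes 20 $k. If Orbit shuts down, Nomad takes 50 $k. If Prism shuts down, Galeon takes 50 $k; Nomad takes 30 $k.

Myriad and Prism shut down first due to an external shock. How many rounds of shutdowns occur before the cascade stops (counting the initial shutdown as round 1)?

2

Round 1 — Myriad, Prism shut down (initial).
  Cygnet: +60 → 60 ≥ 60
  Galeon: +15+50 → 65 < 110
  Ionix: +50 → 50 < 80
  Nomad: +30 → 30 < 50
Round 2 — Cygnet shuts down.
No further shutdowns.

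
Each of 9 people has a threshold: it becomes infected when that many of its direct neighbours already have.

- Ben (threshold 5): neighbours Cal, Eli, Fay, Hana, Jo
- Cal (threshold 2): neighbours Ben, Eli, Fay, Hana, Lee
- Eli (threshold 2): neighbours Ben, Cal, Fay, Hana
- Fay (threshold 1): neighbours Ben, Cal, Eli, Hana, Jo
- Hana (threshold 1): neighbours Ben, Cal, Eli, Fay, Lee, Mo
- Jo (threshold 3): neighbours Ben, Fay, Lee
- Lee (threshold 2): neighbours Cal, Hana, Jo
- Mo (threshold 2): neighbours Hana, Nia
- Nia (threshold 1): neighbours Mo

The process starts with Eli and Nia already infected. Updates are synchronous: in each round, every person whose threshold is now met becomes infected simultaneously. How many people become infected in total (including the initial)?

Round 1 — Eli, Nia become infected (initial).
Round 2 — checking thresholds:
  Ben: 1 of 5 neighbours < 5, not yet.
  Cal: 1 of 5 neighbours < 2, not yet.
  Fay: 1 of 5 neighbours ≥ 1, becomes infected.
  Hana: 1 of 6 neighbours ≥ 1, becomes infected.
  Mo: 1 of 2 neighbours < 2, not yet.
Round 3 — checking thresholds:
  Ben: 3 of 5 neighbours < 5, not yet.
  Cal: 3 of 5 neighbours ≥ 2, becomes infected.
  Jo: 1 of 3 neighbours < 3, not yet.
  Lee: 1 of 3 neighbours < 2, not yet.
  Mo: 2 of 2 neighbours ≥ 2, becomes infected.
Round 4 — checking thresholds:
  Ben: 4 of 5 neighbours < 5, not yet.
  Jo: 1 of 3 neighbours < 3, not yet.
  Lee: 2 of 3 neighbours ≥ 2, becomes infected.
Round 5 — no new infections; cascade stops.

7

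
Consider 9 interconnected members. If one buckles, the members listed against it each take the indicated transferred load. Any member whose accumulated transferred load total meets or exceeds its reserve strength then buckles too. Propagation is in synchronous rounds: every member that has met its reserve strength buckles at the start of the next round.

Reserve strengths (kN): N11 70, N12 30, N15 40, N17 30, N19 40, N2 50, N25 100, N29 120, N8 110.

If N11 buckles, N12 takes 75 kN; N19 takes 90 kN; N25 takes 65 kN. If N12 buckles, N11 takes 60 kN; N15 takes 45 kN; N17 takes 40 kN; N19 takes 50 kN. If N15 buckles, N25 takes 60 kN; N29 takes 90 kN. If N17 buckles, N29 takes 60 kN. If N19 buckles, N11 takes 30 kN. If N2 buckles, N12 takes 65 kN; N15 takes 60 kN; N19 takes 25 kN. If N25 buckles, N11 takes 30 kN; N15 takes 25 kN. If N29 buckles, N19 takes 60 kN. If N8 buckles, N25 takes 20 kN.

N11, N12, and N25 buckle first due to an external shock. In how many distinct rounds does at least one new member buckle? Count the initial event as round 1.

Round 1 — N11, N12, N25 buckle (initial).
  N15: +45+25 → 70 ≥ 40
  N17: +40 → 40 ≥ 30
  N19: +90+50 → 140 ≥ 40
Round 2 — N15, N17, N19 buckle.
  N29: +90+60 → 150 ≥ 120
Round 3 — N29 buckles.
No further bucklings.

3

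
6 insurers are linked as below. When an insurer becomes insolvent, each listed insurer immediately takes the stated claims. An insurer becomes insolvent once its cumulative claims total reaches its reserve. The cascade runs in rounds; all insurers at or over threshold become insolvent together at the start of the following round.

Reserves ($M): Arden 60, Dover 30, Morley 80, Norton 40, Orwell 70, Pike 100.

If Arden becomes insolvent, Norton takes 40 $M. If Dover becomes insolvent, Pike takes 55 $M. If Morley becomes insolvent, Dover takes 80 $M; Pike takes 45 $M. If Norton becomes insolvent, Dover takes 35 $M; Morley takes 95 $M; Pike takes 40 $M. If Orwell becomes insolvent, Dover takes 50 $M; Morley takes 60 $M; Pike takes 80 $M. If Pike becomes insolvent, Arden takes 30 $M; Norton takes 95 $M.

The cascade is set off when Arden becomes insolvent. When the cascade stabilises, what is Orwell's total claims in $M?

Round 1 — Arden becomes insolvent (initial).
  Norton: +40 → 40 ≥ 40
Round 2 — Norton becomes insolvent.
  Dover: +35 → 35 ≥ 30
  Morley: +95 → 95 ≥ 80
  Pike: +40 → 40 < 100
Round 3 — Dover, Morley become insolvent.
  Pike: +55+45 → 140 ≥ 100
Round 4 — Pike becomes insolvent.
No further insolvencies.

0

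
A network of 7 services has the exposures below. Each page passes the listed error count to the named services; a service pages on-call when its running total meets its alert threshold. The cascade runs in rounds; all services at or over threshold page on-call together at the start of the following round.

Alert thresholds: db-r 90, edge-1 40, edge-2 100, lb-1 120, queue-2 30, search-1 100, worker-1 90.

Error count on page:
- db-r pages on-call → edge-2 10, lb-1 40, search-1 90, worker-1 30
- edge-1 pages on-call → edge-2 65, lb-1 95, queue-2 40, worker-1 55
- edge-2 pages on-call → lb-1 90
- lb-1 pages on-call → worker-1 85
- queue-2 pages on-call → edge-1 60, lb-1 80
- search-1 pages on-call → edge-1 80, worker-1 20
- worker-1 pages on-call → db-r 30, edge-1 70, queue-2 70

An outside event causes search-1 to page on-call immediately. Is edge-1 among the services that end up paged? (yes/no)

Round 1 — search-1 pages on-call (initial).
  edge-1: +80 → 80 ≥ 40
  worker-1: +20 → 20 < 90
Round 2 — edge-1 pages on-call.
  edge-2: +65 → 65 < 100
  lb-1: +95 → 95 < 120
  queue-2: +40 → 40 ≥ 30
  worker-1: +55 → 75 < 90
Round 3 — queue-2 pages on-call.
  lb-1: +80 → 175 ≥ 120
Round 4 — lb-1 pages on-call.
  worker-1: +85 → 160 ≥ 90
Round 5 — worker-1 pages on-call.
  db-r: +30 → 30 < 90
No further pages.

yes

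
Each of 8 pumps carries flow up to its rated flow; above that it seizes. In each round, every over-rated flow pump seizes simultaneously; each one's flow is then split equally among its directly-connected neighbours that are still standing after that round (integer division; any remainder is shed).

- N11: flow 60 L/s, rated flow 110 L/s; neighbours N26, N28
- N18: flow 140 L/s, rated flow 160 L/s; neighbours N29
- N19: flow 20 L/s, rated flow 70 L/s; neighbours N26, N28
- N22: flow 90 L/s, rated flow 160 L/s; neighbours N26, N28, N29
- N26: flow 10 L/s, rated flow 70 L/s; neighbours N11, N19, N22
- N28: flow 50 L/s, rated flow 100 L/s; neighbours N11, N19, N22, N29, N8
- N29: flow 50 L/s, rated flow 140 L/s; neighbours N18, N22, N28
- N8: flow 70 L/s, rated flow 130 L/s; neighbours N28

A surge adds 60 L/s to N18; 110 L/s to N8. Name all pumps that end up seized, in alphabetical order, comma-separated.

Round 1 — N18 at 200 > 160; N8 at 180 > 130. N18, N8 seize.
  N18 sheds 200 L/s to N29: 200 each.
    N29: 50+200 = 250 > 140
  N8 sheds 180 L/s to N28: 180 each.
    N28: 50+180 = 230 > 100
Round 2 — N28, N29 seize.
  N28 sheds 230 L/s to N11, N19, N22: 76 each (2 lost).
    N11: 60+76 = 136 > 110
    N19: 20+76 = 96 > 70
    N22: 90+76 = 166 > 160
  N29 sheds 250 L/s to N22: 250 each.
    N22: 166+250 = 416 > 160
Round 3 — N11, N19, N22 seize.
  N11 sheds 136 L/s to N26: 136 each.
    N26: 10+136 = 146 > 70
  N19 sheds 96 L/s to N26: 96 each.
    N26: 146+96 = 242 > 70
  N22 sheds 416 L/s to N26: 416 each.
    N26: 242+416 = 658 > 70
Round 4 — N26 seizes.
  N26 sheds 658 L/s: no online neighbours, lost.
No further seizures.

N11, N18, N19, N22, N26, N28, N29, N8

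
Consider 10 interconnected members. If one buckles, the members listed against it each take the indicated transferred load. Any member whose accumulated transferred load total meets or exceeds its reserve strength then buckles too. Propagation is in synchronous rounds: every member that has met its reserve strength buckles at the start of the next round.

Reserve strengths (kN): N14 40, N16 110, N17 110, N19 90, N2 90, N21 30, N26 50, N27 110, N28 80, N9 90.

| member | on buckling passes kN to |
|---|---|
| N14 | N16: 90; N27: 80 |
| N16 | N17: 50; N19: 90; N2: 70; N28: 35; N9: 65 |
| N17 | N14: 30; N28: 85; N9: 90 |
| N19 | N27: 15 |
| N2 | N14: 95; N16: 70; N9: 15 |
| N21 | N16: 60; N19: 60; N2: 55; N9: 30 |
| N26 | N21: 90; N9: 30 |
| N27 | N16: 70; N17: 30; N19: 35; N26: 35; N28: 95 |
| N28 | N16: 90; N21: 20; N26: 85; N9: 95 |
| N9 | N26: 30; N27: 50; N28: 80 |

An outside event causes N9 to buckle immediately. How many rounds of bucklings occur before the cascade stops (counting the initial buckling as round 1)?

Round 1 — N9 buckles (initial).
  N26: +30 → 30 < 50
  N27: +50 → 50 < 110
  N28: +80 → 80 ≥ 80
Round 2 — N28 buckles.
  N16: +90 → 90 < 110
  N21: +20 → 20 < 30
  N26: +85 → 115 ≥ 50
Round 3 — N26 buckles.
  N21: +90 → 110 ≥ 30
Round 4 — N21 buckles.
  N16: +60 → 150 ≥ 110
  N19: +60 → 60 < 90
  N2: +55 → 55 < 90
Round 5 — N16 buckles.
  N17: +50 → 50 < 110
  N19: +90 → 150 ≥ 90
  N2: +70 → 125 ≥ 90
Round 6 — N19, N2 buckle.
  N14: +95 → 95 ≥ 40
  N27: +15 → 65 < 110
Round 7 — N14 buckles.
  N27: +80 → 145 ≥ 110
Round 8 — N27 buckles.
  N17: +30 → 80 < 110
No further bucklings.

8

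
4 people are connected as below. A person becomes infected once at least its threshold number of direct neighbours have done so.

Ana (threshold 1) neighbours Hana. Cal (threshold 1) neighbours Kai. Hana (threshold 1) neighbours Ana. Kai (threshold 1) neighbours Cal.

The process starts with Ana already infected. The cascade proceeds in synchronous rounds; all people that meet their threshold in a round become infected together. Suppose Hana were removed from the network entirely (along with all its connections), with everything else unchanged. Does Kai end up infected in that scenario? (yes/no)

no

With Hana removed:
Round 1 — Ana becomes infected (initial).
Round 2 — no new infections; cascade stops.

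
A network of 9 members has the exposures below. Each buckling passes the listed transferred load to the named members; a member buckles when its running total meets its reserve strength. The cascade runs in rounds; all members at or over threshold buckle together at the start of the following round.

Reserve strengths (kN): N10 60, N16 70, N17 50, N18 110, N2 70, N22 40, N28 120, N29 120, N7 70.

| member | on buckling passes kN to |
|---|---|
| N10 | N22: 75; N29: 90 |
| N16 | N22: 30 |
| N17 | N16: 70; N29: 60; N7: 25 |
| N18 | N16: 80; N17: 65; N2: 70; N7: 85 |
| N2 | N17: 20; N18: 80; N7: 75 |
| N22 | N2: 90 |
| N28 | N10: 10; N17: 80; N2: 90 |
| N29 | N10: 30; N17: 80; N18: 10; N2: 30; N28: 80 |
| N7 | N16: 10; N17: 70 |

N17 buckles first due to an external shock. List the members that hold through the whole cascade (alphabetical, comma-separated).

N10, N18, N2, N22, N28, N29, N7

Round 1 — N17 buckles (initial).
  N16: +70 → 70 ≥ 70
  N29: +60 → 60 < 120
  N7: +25 → 25 < 70
Round 2 — N16 buckles.
  N22: +30 → 30 < 40
No further bucklings.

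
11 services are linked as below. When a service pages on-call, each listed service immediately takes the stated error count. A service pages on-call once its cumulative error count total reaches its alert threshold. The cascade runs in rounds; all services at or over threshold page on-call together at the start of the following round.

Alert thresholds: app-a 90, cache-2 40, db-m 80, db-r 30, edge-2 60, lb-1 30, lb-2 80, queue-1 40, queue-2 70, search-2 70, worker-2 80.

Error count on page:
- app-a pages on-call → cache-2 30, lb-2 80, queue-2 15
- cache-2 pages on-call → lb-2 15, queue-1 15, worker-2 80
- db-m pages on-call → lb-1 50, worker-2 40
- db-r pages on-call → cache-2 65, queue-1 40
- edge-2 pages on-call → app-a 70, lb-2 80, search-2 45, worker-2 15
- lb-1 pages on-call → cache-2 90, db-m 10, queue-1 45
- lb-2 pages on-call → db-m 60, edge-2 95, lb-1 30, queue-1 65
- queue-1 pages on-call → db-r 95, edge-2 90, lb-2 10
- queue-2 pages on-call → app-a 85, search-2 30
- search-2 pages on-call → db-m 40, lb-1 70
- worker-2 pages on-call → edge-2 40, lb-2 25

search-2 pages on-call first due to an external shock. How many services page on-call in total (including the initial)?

9

Round 1 — search-2 pages on-call (initial).
  db-m: +40 → 40 < 80
  lb-1: +70 → 70 ≥ 30
Round 2 — lb-1 pages on-call.
  cache-2: +90 → 90 ≥ 40
  db-m: +10 → 50 < 80
  queue-1: +45 → 45 ≥ 40
Round 3 — cache-2, queue-1 page on-call.
  db-r: +95 → 95 ≥ 30
  edge-2: +90 → 90 ≥ 60
  lb-2: +15+10 → 25 < 80
  worker-2: +80 → 80 ≥ 80
Round 4 — db-r, edge-2, worker-2 page on-call.
  app-a: +70 → 70 < 90
  lb-2: +80+25 → 130 ≥ 80
Round 5 — lb-2 pages on-call.
  db-m: +60 → 110 ≥ 80
Round 6 — db-m pages on-call.
No further pages.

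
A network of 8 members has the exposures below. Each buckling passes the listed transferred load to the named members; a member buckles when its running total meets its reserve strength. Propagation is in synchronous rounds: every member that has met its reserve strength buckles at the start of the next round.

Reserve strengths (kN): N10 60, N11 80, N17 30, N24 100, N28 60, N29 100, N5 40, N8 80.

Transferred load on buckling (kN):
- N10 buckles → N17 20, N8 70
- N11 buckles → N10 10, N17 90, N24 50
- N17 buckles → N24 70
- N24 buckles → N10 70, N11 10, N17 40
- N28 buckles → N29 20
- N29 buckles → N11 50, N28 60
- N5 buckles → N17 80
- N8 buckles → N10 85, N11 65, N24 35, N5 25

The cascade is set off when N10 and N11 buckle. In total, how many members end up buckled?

4

Round 1 — N10, N11 buckle (initial).
  N17: +20+90 → 110 ≥ 30
  N24: +50 → 50 < 100
  N8: +70 → 70 < 80
Round 2 — N17 buckles.
  N24: +70 → 120 ≥ 100
Round 3 — N24 buckles.
No further bucklings.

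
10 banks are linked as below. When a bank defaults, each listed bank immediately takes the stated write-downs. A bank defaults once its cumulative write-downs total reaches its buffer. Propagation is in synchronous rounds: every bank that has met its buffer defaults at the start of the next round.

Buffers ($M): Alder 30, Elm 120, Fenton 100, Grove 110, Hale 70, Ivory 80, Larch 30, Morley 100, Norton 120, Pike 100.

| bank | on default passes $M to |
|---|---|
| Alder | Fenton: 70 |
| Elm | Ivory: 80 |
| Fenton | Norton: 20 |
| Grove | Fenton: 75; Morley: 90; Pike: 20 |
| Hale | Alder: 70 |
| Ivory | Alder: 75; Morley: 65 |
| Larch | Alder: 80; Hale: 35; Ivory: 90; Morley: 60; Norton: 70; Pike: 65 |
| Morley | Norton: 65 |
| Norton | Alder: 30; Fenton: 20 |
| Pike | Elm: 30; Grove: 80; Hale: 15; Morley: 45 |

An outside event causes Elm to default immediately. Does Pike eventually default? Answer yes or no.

no

Round 1 — Elm defaults (initial).
  Ivory: +80 → 80 ≥ 80
Round 2 — Ivory defaults.
  Alder: +75 → 75 ≥ 30
  Morley: +65 → 65 < 100
Round 3 — Alder defaults.
  Fenton: +70 → 70 < 100
No further defaults.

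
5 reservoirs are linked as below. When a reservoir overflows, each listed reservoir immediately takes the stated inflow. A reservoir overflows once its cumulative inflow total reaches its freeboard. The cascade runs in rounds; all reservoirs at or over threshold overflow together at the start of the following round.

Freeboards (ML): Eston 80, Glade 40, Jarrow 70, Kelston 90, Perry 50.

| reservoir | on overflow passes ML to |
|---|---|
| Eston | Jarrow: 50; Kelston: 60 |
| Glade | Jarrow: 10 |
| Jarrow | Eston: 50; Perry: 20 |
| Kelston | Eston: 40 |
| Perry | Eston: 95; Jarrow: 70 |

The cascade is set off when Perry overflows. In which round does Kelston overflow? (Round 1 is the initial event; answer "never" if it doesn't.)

Round 1 — Perry overflows (initial).
  Eston: +95 → 95 ≥ 80
  Jarrow: +70 → 70 ≥ 70
Round 2 — Eston, Jarrow overflow.
  Kelston: +60 → 60 < 90
No further overflows.

never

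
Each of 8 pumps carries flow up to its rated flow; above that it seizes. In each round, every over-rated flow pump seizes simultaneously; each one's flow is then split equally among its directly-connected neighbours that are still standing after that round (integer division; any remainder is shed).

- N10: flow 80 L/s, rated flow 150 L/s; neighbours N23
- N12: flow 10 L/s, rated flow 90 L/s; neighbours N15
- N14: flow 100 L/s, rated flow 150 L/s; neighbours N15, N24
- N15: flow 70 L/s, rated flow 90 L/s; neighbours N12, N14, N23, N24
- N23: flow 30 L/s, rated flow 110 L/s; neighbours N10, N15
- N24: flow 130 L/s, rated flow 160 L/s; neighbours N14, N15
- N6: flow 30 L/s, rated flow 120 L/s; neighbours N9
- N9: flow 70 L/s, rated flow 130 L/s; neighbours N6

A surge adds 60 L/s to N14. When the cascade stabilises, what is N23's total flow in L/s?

105

Round 1 — N14 at 160 > 150. N14 seizes.
  N14 sheds 160 L/s to N15, N24: 80 each.
    N15: 70+80 = 150 > 90
    N24: 130+80 = 210 > 160
Round 2 — N15, N24 seize.
  N15 sheds 150 L/s to N12, N23: 75 each.
    N12: 10+75 = 85 ≤ 90
    N23: 30+75 = 105 ≤ 110
  N24 sheds 210 L/s: no online neighbours, lost.
No further seizures.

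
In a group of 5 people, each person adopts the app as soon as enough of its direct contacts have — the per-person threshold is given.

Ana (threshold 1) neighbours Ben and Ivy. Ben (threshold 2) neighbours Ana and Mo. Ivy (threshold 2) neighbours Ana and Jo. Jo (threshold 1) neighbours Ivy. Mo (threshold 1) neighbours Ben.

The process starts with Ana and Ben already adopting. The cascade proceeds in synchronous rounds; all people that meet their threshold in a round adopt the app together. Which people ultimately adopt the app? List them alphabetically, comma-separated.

Ana, Ben, Mo

Round 1 — Ana, Ben adopt the app (initial).
Round 2 — checking thresholds:
  Ivy: 1 of 2 neighbours < 2, holds.
  Mo: 1 of 1 neighbours ≥ 1, adopts the app.
Round 3 — no new adoptions; cascade stops.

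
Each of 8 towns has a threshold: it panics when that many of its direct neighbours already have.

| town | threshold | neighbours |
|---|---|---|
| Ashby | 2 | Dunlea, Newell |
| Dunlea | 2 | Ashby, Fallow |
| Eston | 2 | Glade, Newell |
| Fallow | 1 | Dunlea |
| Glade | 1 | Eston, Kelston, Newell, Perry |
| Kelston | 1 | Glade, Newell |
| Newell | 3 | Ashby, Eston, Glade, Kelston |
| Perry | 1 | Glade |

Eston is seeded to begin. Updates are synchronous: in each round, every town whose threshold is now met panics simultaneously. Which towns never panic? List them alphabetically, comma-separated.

Round 1 — Eston panics (initial).
Round 2 — checking thresholds:
  Glade: 1 of 4 neighbours ≥ 1, panics.
  Newell: 1 of 4 neighbours < 3, not yet.
Round 3 — checking thresholds:
  Kelston: 1 of 2 neighbours ≥ 1, panics.
  Newell: 2 of 4 neighbours < 3, not yet.
  Perry: 1 of 1 neighbours ≥ 1, panics.
Round 4 — checking thresholds:
  Newell: 3 of 4 neighbours ≥ 3, panics.
Round 5 — no new panics; cascade stops.

Ashby, Dunlea, Fallow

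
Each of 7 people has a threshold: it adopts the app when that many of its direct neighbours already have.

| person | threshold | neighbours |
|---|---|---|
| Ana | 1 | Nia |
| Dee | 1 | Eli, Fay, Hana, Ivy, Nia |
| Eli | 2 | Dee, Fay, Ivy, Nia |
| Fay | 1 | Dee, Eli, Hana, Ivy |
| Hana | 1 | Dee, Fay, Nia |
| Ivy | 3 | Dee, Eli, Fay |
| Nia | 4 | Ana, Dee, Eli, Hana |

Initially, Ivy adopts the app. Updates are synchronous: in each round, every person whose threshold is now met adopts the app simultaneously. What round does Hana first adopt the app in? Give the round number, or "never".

Round 1 — Ivy adopts the app (initial).
Round 2 — checking thresholds:
  Dee: 1 of 5 neighbours ≥ 1, adopts the app.
  Eli: 1 of 4 neighbours < 2, holds.
  Fay: 1 of 4 neighbours ≥ 1, adopts the app.
Round 3 — checking thresholds:
  Eli: 3 of 4 neighbours ≥ 2, adopts the app.
  Hana: 2 of 3 neighbours ≥ 1, adopts the app.
  Nia: 1 of 4 neighbours < 4, holds.
Round 4 — no new adoptions; cascade stops.

3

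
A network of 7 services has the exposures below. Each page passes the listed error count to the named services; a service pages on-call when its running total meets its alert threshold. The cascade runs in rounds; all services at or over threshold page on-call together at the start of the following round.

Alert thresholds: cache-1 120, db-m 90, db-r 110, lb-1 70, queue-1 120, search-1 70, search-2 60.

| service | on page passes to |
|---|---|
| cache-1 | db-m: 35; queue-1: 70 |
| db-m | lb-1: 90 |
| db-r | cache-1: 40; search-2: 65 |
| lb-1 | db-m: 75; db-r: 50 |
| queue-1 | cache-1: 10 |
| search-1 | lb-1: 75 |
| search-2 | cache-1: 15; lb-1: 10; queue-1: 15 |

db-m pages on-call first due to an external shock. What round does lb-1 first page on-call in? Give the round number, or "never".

Round 1 — db-m pages on-call (initial).
  lb-1: +90 → 90 ≥ 70
Round 2 — lb-1 pages on-call.
  db-r: +50 → 50 < 110
No further pages.

2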